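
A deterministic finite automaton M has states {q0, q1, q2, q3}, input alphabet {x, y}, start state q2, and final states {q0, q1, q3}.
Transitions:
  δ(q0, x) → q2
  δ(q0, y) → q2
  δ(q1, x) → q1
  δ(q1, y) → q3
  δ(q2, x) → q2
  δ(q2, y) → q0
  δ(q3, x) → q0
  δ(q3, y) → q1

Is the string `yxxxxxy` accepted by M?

accepted

q2 --y--> q0
q0 --x--> q2
q2 --x--> q2
q2 --x--> q2
q2 --x--> q2
q2 --x--> q2
q2 --y--> q0
End in state q0, which is an accepting state.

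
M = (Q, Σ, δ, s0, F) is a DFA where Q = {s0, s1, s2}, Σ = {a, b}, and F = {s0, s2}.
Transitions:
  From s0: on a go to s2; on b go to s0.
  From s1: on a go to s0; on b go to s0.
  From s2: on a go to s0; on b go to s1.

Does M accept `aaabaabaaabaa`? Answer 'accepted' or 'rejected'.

accepted

s0 --a--> s2
s2 --a--> s0
s0 --a--> s2
s2 --b--> s1
s1 --a--> s0
s0 --a--> s2
s2 --b--> s1
s1 --a--> s0
s0 --a--> s2
s2 --a--> s0
s0 --b--> s0
s0 --a--> s2
s2 --a--> s0
End in state s0, which is an accepting state.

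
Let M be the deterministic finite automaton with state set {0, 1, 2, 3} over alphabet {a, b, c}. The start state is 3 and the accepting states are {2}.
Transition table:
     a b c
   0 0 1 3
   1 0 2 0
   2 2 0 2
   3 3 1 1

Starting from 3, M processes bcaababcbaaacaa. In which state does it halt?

3 --b--> 1
1 --c--> 0
0 --a--> 0
0 --a--> 0
0 --b--> 1
1 --a--> 0
0 --b--> 1
1 --c--> 0
0 --b--> 1
1 --a--> 0
0 --a--> 0
0 --a--> 0
0 --c--> 3
3 --a--> 3
3 --a--> 3

3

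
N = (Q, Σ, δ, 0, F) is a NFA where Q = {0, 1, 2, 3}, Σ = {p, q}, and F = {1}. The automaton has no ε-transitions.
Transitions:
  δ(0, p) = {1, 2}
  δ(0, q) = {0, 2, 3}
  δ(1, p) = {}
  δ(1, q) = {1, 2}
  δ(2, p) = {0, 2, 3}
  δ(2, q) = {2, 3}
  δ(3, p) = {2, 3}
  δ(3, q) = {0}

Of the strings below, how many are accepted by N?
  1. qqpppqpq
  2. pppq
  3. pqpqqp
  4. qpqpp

qqpppqpq: accepted
pppq: accepted
pqpqqp: accepted
qpqpp: accepted

4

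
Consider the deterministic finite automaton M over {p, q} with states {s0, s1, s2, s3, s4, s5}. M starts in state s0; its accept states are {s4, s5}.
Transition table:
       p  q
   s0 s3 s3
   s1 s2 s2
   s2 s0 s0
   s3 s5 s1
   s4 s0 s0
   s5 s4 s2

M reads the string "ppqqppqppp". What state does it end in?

s5

s0 --p--> s3
s3 --p--> s5
s5 --q--> s2
s2 --q--> s0
s0 --p--> s3
s3 --p--> s5
s5 --q--> s2
s2 --p--> s0
s0 --p--> s3
s3 --p--> s5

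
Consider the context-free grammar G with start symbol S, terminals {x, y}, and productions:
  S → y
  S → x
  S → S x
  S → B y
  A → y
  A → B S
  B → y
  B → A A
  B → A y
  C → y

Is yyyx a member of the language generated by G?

S ⇒ Sx ⇒ Byx ⇒ Ayyx ⇒ yyyx

yes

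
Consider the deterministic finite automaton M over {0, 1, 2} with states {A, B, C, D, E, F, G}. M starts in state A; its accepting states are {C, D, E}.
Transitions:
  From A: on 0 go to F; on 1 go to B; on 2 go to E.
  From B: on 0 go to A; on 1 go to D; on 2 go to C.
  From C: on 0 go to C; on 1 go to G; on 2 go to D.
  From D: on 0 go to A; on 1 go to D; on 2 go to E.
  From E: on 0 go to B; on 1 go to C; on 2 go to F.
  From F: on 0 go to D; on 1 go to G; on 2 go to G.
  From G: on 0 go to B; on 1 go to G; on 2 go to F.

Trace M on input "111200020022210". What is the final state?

B

A --1--> B
B --1--> D
D --1--> D
D --2--> E
E --0--> B
B --0--> A
A --0--> F
F --2--> G
G --0--> B
B --0--> A
A --2--> E
E --2--> F
F --2--> G
G --1--> G
G --0--> B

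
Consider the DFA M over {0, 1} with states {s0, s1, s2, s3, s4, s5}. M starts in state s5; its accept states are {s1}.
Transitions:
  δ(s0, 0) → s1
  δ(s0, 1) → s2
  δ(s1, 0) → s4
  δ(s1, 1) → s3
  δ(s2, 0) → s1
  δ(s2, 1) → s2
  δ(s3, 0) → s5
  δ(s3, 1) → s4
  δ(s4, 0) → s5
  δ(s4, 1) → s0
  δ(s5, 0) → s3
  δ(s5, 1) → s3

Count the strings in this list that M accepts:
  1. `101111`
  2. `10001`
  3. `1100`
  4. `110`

0

`101111`: rejected
`10001`: rejected
`1100`: rejected
`110`: rejected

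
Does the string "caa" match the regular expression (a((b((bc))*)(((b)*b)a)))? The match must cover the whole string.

no

No split of caa into u·v has a matching u and ((b((bc))*)(((b)*b)a)) matching v.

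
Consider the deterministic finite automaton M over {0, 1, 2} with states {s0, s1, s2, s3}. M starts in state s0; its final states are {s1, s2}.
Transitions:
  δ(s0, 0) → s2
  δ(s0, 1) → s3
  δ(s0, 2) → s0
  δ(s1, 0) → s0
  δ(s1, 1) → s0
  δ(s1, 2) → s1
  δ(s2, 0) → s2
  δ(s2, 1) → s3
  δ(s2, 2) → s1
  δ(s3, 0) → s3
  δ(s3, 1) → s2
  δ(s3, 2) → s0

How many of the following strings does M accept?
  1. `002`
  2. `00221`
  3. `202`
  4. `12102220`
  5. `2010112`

3

`002`: accepted
`00221`: rejected
`202`: accepted
`12102220`: accepted
`2010112`: rejected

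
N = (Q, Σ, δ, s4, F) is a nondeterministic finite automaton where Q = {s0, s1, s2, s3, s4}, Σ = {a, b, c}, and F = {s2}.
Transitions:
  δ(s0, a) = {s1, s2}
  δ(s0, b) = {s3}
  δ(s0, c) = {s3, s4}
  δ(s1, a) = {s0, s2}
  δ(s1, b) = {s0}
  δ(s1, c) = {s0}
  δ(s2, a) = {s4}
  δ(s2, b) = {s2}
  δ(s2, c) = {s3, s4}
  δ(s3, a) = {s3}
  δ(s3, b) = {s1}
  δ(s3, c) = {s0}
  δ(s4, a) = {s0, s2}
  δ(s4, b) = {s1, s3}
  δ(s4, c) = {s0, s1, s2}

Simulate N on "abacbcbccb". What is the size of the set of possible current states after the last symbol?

2

Start: {s4}
read a: {s0, s2}
read b: {s2, s3}
read a: {s3, s4}
read c: {s0, s1, s2}
read b: {s0, s2, s3}
read c: {s0, s3, s4}
read b: {s1, s3}
read c: {s0}
read c: {s3, s4}
read b: {s1, s3}
Final reachable set {s1, s3} has 2 states.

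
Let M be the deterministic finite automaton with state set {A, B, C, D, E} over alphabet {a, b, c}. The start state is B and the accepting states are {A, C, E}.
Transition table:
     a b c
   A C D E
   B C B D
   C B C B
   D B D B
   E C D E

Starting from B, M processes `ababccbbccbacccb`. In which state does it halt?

B --a--> C
C --b--> C
C --a--> B
B --b--> B
B --c--> D
D --c--> B
B --b--> B
B --b--> B
B --c--> D
D --c--> B
B --b--> B
B --a--> C
C --c--> B
B --c--> D
D --c--> B
B --b--> B

B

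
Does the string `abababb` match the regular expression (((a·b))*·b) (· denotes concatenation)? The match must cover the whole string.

Split as ababab·b: ((a·b))* matches ababab and b matches b.

yes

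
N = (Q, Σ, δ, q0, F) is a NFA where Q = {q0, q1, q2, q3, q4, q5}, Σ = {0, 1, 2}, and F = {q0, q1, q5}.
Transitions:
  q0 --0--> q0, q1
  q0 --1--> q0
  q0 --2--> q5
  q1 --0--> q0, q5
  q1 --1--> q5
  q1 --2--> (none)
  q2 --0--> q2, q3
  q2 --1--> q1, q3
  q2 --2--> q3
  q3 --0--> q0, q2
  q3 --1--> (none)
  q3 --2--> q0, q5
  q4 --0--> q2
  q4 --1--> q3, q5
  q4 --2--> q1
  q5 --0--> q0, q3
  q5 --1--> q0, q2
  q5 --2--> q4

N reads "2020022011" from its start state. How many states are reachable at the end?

5

Start: {q0}
read 2: {q5}
read 0: {q0, q3}
read 2: {q0, q5}
read 0: {q0, q1, q3}
read 0: {q0, q1, q2, q5}
read 2: {q3, q4, q5}
read 2: {q0, q1, q4, q5}
read 0: {q0, q1, q2, q3, q5}
read 1: {q0, q1, q2, q3, q5}
read 1: {q0, q1, q2, q3, q5}
Final reachable set {q0, q1, q2, q3, q5} has 5 states.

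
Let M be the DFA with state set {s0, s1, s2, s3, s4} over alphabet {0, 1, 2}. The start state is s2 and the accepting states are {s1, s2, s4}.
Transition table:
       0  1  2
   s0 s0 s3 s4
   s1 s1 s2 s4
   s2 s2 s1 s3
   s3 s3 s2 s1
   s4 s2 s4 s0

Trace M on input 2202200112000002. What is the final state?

s2 --2--> s3
s3 --2--> s1
s1 --0--> s1
s1 --2--> s4
s4 --2--> s0
s0 --0--> s0
s0 --0--> s0
s0 --1--> s3
s3 --1--> s2
s2 --2--> s3
s3 --0--> s3
s3 --0--> s3
s3 --0--> s3
s3 --0--> s3
s3 --0--> s3
s3 --2--> s1

s1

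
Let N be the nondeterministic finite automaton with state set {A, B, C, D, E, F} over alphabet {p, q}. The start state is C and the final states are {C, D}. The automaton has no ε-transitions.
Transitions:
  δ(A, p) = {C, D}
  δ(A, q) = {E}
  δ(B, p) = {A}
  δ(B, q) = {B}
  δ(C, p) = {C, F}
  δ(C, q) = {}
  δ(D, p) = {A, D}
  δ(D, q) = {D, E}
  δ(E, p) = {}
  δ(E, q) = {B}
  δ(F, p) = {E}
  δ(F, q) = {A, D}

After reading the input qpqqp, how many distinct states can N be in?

0

Start: {C}
read q: {}
The reachable set is empty and stays empty for the remaining 4 symbols.
Final reachable set {} has 0 states.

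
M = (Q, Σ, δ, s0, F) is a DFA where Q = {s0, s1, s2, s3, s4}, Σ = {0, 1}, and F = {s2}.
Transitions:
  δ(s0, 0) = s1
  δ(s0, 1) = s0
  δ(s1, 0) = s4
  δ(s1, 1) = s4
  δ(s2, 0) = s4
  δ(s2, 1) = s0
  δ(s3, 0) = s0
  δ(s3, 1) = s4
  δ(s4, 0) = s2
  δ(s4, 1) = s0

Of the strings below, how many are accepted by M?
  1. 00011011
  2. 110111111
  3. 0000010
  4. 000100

0

00011011: rejected
110111111: rejected
0000010: rejected
000100: rejected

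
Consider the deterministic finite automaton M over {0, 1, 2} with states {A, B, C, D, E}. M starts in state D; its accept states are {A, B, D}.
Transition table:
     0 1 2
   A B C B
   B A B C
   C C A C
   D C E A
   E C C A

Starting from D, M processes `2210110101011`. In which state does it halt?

C

D --2--> A
A --2--> B
B --1--> B
B --0--> A
A --1--> C
C --1--> A
A --0--> B
B --1--> B
B --0--> A
A --1--> C
C --0--> C
C --1--> A
A --1--> C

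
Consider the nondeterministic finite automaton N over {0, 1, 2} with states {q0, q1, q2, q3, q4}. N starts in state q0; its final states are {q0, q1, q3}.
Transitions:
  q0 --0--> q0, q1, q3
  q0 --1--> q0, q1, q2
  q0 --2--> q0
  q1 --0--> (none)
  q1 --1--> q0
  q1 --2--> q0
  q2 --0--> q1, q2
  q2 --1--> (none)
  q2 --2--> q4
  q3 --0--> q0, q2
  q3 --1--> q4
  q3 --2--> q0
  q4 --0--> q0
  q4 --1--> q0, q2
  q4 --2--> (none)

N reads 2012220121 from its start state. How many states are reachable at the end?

3

Start: {q0}
read 2: {q0}
read 0: {q0, q1, q3}
read 1: {q0, q1, q2, q4}
read 2: {q0, q4}
read 2: {q0}
read 2: {q0}
read 0: {q0, q1, q3}
read 1: {q0, q1, q2, q4}
read 2: {q0, q4}
read 1: {q0, q1, q2}
Final reachable set {q0, q1, q2} has 3 states.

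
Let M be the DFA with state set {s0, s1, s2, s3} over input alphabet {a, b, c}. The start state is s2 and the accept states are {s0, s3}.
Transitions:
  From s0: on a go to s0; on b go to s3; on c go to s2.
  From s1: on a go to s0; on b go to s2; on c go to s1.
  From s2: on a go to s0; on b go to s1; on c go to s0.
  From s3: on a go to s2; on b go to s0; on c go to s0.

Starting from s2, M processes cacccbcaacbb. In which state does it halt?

s2

s2 --c--> s0
s0 --a--> s0
s0 --c--> s2
s2 --c--> s0
s0 --c--> s2
s2 --b--> s1
s1 --c--> s1
s1 --a--> s0
s0 --a--> s0
s0 --c--> s2
s2 --b--> s1
s1 --b--> s2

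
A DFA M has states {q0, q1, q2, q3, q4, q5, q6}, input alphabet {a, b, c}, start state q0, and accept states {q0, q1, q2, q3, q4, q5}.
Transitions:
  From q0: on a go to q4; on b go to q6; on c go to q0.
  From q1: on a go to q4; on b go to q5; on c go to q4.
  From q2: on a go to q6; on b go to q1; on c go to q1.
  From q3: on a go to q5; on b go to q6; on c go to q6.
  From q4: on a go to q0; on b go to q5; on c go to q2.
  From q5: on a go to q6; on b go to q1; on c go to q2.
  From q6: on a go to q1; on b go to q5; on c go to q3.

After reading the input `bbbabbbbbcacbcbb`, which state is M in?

q0 --b--> q6
q6 --b--> q5
q5 --b--> q1
q1 --a--> q4
q4 --b--> q5
q5 --b--> q1
q1 --b--> q5
q5 --b--> q1
q1 --b--> q5
q5 --c--> q2
q2 --a--> q6
q6 --c--> q3
q3 --b--> q6
q6 --c--> q3
q3 --b--> q6
q6 --b--> q5

q5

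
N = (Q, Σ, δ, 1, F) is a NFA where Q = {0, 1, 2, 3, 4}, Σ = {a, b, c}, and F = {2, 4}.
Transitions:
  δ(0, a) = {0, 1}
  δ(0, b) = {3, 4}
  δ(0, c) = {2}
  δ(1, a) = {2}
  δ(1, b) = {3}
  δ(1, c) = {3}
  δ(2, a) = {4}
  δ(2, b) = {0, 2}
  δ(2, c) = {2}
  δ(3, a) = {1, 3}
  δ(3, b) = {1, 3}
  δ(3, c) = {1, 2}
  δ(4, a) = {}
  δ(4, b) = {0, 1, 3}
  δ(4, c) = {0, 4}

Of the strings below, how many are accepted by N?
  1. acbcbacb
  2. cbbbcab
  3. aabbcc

acbcbacb: accepted
cbbbcab: accepted
aabbcc: accepted

3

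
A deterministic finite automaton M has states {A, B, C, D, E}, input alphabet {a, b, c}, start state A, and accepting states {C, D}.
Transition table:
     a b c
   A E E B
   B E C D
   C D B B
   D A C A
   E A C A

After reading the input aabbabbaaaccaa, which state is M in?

A --a--> E
E --a--> A
A --b--> E
E --b--> C
C --a--> D
D --b--> C
C --b--> B
B --a--> E
E --a--> A
A --a--> E
E --c--> A
A --c--> B
B --a--> E
E --a--> A

A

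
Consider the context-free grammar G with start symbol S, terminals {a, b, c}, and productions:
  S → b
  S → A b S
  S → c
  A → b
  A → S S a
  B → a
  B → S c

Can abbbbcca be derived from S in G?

no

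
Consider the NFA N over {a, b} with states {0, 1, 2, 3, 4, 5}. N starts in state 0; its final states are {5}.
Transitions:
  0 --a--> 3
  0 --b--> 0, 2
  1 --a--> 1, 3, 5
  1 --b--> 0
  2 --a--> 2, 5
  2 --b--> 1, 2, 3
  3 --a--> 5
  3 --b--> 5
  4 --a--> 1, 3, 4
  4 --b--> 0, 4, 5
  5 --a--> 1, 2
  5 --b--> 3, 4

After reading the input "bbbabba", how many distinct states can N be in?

5

Start: {0}
read b: {0, 2}
read b: {0, 1, 2, 3}
read b: {0, 1, 2, 3, 5}
read a: {1, 2, 3, 5}
read b: {0, 1, 2, 3, 4, 5}
read b: {0, 1, 2, 3, 4, 5}
read a: {1, 2, 3, 4, 5}
Final reachable set {1, 2, 3, 4, 5} has 5 states.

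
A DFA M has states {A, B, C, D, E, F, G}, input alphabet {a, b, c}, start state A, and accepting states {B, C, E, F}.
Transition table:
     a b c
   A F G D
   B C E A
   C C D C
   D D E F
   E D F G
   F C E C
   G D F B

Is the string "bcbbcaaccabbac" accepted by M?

accepted

A --b--> G
G --c--> B
B --b--> E
E --b--> F
F --c--> C
C --a--> C
C --a--> C
C --c--> C
C --c--> C
C --a--> C
C --b--> D
D --b--> E
E --a--> D
D --c--> F
End in state F, which is an accepting state.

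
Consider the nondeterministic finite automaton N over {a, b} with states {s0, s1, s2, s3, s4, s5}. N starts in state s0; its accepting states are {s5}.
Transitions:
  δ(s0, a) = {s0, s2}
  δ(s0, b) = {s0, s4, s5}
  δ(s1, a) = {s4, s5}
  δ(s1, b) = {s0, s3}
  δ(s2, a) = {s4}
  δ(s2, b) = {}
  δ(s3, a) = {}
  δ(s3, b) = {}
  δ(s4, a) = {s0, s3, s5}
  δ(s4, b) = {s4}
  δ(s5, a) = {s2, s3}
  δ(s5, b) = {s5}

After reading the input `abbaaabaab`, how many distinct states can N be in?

3

Start: {s0}
read a: {s0, s2}
read b: {s0, s4, s5}
read b: {s0, s4, s5}
read a: {s0, s2, s3, s5}
read a: {s0, s2, s3, s4}
read a: {s0, s2, s3, s4, s5}
read b: {s0, s4, s5}
read a: {s0, s2, s3, s5}
read a: {s0, s2, s3, s4}
read b: {s0, s4, s5}
Final reachable set {s0, s4, s5} has 3 states.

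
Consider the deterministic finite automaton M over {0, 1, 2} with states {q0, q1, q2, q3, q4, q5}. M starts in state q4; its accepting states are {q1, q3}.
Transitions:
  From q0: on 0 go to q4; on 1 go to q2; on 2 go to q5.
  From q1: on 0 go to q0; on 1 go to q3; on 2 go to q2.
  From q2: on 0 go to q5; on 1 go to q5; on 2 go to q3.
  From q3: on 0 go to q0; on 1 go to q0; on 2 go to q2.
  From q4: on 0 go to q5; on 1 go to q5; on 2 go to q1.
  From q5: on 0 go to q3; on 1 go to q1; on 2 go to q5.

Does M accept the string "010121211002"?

q4 --0--> q5
q5 --1--> q1
q1 --0--> q0
q0 --1--> q2
q2 --2--> q3
q3 --1--> q0
q0 --2--> q5
q5 --1--> q1
q1 --1--> q3
q3 --0--> q0
q0 --0--> q4
q4 --2--> q1
End in state q1, which is an accepting state.

accepted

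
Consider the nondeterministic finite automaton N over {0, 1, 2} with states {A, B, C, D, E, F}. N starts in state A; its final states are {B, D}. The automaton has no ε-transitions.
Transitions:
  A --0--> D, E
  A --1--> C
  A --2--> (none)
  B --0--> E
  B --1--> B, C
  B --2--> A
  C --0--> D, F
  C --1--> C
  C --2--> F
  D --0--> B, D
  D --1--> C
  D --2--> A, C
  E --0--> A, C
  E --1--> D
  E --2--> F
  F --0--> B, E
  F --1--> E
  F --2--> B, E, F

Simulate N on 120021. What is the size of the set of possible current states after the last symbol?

1

Start: {A}
read 1: {C}
read 2: {F}
read 0: {B, E}
read 0: {A, C, E}
read 2: {F}
read 1: {E}
Final reachable set {E} has 1 state.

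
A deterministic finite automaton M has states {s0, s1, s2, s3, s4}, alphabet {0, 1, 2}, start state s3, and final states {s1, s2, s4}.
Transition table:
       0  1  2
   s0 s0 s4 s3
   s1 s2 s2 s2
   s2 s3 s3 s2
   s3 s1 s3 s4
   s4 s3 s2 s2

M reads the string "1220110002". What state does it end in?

s3 --1--> s3
s3 --2--> s4
s4 --2--> s2
s2 --0--> s3
s3 --1--> s3
s3 --1--> s3
s3 --0--> s1
s1 --0--> s2
s2 --0--> s3
s3 --2--> s4

s4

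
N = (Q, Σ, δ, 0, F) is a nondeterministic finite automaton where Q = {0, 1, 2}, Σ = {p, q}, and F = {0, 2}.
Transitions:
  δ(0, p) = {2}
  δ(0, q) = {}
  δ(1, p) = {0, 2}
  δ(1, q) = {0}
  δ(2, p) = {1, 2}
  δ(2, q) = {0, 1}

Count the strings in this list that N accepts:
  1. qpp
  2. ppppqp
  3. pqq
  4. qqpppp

qpp: rejected
ppppqp: accepted
pqq: accepted
qqpppp: rejected

2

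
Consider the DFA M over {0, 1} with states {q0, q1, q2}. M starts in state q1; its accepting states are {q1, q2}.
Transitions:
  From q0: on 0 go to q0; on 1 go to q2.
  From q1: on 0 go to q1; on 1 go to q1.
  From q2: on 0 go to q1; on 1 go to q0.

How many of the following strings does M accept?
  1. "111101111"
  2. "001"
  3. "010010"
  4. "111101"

4

"111101111": accepted
"001": accepted
"010010": accepted
"111101": accepted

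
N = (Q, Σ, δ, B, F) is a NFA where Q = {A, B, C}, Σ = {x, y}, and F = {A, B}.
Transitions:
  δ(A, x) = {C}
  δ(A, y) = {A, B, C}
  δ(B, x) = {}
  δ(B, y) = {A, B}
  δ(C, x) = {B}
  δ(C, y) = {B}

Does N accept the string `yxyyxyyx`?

Start: {B}
read y: {A, B}
read x: {C}
read y: {B}
read y: {A, B}
read x: {C}
read y: {B}
read y: {A, B}
read x: {C}
Reachable ∩ accepting = {} — empty.

rejected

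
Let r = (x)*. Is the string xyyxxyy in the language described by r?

xyyxxyy cannot be split into zero or more pieces each matching x.

no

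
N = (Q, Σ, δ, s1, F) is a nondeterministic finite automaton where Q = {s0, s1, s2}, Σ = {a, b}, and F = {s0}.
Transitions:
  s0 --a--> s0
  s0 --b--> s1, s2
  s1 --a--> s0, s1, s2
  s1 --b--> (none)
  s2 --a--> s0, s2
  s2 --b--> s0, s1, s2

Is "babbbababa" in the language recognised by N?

Start: {s1}
read b: {}
The reachable set is empty and stays empty for the remaining 9 symbols.
Reachable ∩ accepting = {} — empty.

rejected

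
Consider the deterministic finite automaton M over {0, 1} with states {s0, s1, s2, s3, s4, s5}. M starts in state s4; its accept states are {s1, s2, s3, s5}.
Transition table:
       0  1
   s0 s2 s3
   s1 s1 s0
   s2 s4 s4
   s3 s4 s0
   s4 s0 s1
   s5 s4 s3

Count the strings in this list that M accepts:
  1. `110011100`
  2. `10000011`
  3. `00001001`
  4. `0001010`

`110011100`: rejected
`10000011`: accepted
`00001001`: accepted
`0001010`: accepted

3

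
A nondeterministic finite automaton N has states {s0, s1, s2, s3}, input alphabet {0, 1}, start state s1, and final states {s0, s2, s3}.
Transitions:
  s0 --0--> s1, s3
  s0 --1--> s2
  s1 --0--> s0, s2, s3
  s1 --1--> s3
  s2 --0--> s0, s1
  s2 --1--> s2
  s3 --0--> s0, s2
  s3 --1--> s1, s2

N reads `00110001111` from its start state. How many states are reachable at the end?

3

Start: {s1}
read 0: {s0, s2, s3}
read 0: {s0, s1, s2, s3}
read 1: {s1, s2, s3}
read 1: {s1, s2, s3}
read 0: {s0, s1, s2, s3}
read 0: {s0, s1, s2, s3}
read 0: {s0, s1, s2, s3}
read 1: {s1, s2, s3}
read 1: {s1, s2, s3}
read 1: {s1, s2, s3}
read 1: {s1, s2, s3}
Final reachable set {s1, s2, s3} has 3 states.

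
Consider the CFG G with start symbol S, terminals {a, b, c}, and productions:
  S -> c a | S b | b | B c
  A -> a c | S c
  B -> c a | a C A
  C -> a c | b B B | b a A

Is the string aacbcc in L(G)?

S ⇒ Bc ⇒ aCAc ⇒ aacAc ⇒ aacScc ⇒ aacbcc

yes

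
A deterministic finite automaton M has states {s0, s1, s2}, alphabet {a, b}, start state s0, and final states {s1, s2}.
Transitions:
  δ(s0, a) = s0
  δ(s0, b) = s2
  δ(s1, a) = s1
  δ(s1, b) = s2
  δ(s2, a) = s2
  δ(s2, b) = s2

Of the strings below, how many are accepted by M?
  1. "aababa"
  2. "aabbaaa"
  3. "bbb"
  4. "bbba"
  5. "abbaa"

5

"aababa": accepted
"aabbaaa": accepted
"bbb": accepted
"bbba": accepted
"abbaa": accepted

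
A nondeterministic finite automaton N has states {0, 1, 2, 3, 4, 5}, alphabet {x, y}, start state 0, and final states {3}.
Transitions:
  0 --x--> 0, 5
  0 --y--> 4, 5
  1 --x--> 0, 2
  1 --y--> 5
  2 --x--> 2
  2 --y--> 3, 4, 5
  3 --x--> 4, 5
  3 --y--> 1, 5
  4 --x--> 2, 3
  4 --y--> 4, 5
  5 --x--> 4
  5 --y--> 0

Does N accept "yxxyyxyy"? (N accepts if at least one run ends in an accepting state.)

Start: {0}
read y: {4, 5}
read x: {2, 3, 4}
read x: {2, 3, 4, 5}
read y: {0, 1, 3, 4, 5}
read y: {0, 1, 4, 5}
read x: {0, 2, 3, 4, 5}
read y: {0, 1, 3, 4, 5}
read y: {0, 1, 4, 5}
Reachable ∩ accepting = {} — empty.

rejected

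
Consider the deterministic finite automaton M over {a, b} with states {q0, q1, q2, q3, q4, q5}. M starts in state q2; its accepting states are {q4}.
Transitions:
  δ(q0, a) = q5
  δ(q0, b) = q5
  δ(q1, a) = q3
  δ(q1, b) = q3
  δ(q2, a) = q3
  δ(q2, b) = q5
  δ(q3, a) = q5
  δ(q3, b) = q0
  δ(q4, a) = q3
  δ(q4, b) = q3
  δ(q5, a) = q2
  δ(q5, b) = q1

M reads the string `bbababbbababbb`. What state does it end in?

q2 --b--> q5
q5 --b--> q1
q1 --a--> q3
q3 --b--> q0
q0 --a--> q5
q5 --b--> q1
q1 --b--> q3
q3 --b--> q0
q0 --a--> q5
q5 --b--> q1
q1 --a--> q3
q3 --b--> q0
q0 --b--> q5
q5 --b--> q1

q1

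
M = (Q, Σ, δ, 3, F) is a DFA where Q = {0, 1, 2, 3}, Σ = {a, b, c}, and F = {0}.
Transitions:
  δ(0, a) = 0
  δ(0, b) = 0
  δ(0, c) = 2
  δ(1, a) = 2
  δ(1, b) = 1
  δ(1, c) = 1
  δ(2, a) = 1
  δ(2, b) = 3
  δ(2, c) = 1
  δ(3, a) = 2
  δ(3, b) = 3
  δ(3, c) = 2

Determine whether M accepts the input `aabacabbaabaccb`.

3 --a--> 2
2 --a--> 1
1 --b--> 1
1 --a--> 2
2 --c--> 1
1 --a--> 2
2 --b--> 3
3 --b--> 3
3 --a--> 2
2 --a--> 1
1 --b--> 1
1 --a--> 2
2 --c--> 1
1 --c--> 1
1 --b--> 1
End in state 1, which is not an accepting state.

rejected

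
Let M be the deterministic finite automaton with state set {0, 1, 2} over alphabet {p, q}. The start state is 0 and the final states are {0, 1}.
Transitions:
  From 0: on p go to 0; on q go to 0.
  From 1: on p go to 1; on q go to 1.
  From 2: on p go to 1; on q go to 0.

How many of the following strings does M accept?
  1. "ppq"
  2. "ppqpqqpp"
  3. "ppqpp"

3

"ppq": accepted
"ppqpqqpp": accepted
"ppqpp": accepted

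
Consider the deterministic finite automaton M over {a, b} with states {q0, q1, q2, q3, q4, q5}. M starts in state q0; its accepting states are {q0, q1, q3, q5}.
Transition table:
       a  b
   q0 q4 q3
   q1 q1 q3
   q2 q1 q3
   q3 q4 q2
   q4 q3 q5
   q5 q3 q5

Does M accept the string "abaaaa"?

q0 --a--> q4
q4 --b--> q5
q5 --a--> q3
q3 --a--> q4
q4 --a--> q3
q3 --a--> q4
End in state q4, which is not an accepting state.

rejected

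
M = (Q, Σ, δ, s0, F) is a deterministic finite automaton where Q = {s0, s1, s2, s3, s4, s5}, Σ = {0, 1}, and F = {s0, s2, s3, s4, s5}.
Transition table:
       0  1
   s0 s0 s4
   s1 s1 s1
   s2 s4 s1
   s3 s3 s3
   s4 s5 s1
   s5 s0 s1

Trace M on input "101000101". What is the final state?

s0 --1--> s4
s4 --0--> s5
s5 --1--> s1
s1 --0--> s1
s1 --0--> s1
s1 --0--> s1
s1 --1--> s1
s1 --0--> s1
s1 --1--> s1

s1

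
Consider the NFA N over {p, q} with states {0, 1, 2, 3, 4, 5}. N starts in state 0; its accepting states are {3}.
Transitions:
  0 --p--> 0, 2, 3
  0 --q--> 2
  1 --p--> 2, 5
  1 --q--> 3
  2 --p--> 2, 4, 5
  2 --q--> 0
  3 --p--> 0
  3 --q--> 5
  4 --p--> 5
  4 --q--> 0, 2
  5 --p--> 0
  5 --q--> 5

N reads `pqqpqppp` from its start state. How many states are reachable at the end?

Start: {0}
read p: {0, 2, 3}
read q: {0, 2, 5}
read q: {0, 2, 5}
read p: {0, 2, 3, 4, 5}
read q: {0, 2, 5}
read p: {0, 2, 3, 4, 5}
read p: {0, 2, 3, 4, 5}
read p: {0, 2, 3, 4, 5}
Final reachable set {0, 2, 3, 4, 5} has 5 states.

5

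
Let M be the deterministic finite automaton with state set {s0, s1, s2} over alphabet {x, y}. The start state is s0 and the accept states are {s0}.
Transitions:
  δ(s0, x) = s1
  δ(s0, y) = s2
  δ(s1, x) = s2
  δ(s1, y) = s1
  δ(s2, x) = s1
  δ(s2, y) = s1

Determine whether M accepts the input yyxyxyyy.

s0 --y--> s2
s2 --y--> s1
s1 --x--> s2
s2 --y--> s1
s1 --x--> s2
s2 --y--> s1
s1 --y--> s1
s1 --y--> s1
End in state s1, which is not an accepting state.

rejected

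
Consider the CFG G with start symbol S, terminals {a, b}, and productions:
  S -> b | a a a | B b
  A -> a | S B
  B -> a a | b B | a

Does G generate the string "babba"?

no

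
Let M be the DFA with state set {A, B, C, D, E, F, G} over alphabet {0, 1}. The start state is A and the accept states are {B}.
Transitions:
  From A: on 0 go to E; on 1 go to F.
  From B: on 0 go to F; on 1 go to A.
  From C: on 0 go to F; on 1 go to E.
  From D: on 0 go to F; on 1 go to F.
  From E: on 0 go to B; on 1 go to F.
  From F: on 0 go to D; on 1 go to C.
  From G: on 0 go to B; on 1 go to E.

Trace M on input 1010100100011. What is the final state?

E

A --1--> F
F --0--> D
D --1--> F
F --0--> D
D --1--> F
F --0--> D
D --0--> F
F --1--> C
C --0--> F
F --0--> D
D --0--> F
F --1--> C
C --1--> E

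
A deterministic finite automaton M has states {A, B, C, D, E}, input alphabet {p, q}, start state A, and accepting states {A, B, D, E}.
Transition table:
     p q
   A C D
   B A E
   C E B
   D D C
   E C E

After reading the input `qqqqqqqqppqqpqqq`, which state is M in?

A --q--> D
D --q--> C
C --q--> B
B --q--> E
E --q--> E
E --q--> E
E --q--> E
E --q--> E
E --p--> C
C --p--> E
E --q--> E
E --q--> E
E --p--> C
C --q--> B
B --q--> E
E --q--> E

E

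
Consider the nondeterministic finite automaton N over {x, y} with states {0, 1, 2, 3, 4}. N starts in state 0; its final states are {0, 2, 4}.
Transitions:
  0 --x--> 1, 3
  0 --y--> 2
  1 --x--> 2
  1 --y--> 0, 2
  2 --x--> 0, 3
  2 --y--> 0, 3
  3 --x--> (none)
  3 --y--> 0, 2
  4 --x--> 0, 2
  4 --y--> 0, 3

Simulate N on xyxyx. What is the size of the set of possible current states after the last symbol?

Start: {0}
read x: {1, 3}
read y: {0, 2}
read x: {0, 1, 3}
read y: {0, 2}
read x: {0, 1, 3}
Final reachable set {0, 1, 3} has 3 states.

3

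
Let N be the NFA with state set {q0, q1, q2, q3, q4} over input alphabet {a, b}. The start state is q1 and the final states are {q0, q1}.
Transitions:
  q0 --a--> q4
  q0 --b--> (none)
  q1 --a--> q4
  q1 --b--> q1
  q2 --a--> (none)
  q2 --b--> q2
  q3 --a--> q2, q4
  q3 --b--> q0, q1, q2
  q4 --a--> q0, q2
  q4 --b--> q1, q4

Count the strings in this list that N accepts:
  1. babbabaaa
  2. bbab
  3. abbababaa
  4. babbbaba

4

babbabaaa: accepted
bbab: accepted
abbababaa: accepted
babbbaba: accepted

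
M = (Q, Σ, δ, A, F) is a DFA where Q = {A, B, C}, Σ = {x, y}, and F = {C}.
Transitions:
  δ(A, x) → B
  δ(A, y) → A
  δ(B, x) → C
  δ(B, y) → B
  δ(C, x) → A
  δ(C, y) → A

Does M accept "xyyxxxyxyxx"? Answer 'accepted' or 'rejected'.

accepted

A --x--> B
B --y--> B
B --y--> B
B --x--> C
C --x--> A
A --x--> B
B --y--> B
B --x--> C
C --y--> A
A --x--> B
B --x--> C
End in state C, which is an accepting state.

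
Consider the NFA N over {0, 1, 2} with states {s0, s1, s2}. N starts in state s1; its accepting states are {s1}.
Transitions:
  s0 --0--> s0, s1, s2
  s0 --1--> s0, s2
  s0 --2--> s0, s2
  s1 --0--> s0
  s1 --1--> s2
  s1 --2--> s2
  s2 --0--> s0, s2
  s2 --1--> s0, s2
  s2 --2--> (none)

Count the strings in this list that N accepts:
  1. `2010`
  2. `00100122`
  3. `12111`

`2010`: accepted
`00100122`: rejected
`12111`: rejected

1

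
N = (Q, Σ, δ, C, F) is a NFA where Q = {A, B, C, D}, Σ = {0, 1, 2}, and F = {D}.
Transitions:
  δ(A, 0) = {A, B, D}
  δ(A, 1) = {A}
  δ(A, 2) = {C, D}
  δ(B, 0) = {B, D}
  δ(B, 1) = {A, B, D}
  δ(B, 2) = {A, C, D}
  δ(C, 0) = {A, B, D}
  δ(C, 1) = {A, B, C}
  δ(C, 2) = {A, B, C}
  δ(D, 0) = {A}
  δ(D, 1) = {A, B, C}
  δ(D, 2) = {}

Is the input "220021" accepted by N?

Start: {C}
read 2: {A, B, C}
read 2: {A, B, C, D}
read 0: {A, B, D}
read 0: {A, B, D}
read 2: {A, C, D}
read 1: {A, B, C}
Reachable ∩ accepting = {} — empty.

rejected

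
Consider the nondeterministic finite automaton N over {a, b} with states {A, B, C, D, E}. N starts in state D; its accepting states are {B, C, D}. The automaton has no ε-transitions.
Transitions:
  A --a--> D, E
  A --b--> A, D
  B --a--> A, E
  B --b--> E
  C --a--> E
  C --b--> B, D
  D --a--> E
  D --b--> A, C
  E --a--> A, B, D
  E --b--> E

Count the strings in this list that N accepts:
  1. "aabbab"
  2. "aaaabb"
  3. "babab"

"aabbab": accepted
"aaaabb": accepted
"babab": accepted

3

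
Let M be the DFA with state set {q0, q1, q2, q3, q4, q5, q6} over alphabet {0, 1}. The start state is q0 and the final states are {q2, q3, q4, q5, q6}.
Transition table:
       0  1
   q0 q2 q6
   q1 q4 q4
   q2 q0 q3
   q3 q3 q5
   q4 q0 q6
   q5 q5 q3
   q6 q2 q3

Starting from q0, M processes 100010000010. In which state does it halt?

q5

q0 --1--> q6
q6 --0--> q2
q2 --0--> q0
q0 --0--> q2
q2 --1--> q3
q3 --0--> q3
q3 --0--> q3
q3 --0--> q3
q3 --0--> q3
q3 --0--> q3
q3 --1--> q5
q5 --0--> q5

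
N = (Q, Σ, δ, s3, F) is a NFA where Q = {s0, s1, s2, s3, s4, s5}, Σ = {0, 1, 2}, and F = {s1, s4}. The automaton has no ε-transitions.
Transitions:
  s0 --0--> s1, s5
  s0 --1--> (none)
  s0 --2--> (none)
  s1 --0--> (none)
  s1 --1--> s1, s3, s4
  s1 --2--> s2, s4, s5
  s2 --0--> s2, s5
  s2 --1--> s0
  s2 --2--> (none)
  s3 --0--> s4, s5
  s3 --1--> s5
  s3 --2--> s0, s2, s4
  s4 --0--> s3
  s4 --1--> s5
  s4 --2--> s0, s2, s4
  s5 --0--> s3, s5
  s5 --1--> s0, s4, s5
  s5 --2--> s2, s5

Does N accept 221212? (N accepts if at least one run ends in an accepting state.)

accepted

Start: {s3}
read 2: {s0, s2, s4}
read 2: {s0, s2, s4}
read 1: {s0, s5}
read 2: {s2, s5}
read 1: {s0, s4, s5}
read 2: {s0, s2, s4, s5}
Reachable ∩ accepting = {s4} — nonempty.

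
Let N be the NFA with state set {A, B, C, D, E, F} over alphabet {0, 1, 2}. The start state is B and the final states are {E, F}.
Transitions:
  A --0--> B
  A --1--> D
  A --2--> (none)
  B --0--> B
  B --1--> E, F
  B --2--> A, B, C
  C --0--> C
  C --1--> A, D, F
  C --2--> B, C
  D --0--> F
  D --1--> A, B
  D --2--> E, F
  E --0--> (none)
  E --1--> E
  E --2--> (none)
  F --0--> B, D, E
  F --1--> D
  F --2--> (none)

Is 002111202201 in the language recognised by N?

Start: {B}
read 0: {B}
read 0: {B}
read 2: {A, B, C}
read 1: {A, D, E, F}
read 1: {A, B, D, E}
read 1: {A, B, D, E, F}
read 2: {A, B, C, E, F}
read 0: {B, C, D, E}
read 2: {A, B, C, E, F}
read 2: {A, B, C}
read 0: {B, C}
read 1: {A, D, E, F}
Reachable ∩ accepting = {E, F} — nonempty.

accepted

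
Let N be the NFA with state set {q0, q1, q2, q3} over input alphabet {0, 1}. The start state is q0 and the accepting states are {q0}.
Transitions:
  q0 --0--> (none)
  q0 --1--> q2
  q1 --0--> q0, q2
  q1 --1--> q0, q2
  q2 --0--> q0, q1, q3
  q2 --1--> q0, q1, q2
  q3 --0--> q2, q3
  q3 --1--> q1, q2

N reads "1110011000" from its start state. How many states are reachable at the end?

Start: {q0}
read 1: {q2}
read 1: {q0, q1, q2}
read 1: {q0, q1, q2}
read 0: {q0, q1, q2, q3}
read 0: {q0, q1, q2, q3}
read 1: {q0, q1, q2}
read 1: {q0, q1, q2}
read 0: {q0, q1, q2, q3}
read 0: {q0, q1, q2, q3}
read 0: {q0, q1, q2, q3}
Final reachable set {q0, q1, q2, q3} has 4 states.

4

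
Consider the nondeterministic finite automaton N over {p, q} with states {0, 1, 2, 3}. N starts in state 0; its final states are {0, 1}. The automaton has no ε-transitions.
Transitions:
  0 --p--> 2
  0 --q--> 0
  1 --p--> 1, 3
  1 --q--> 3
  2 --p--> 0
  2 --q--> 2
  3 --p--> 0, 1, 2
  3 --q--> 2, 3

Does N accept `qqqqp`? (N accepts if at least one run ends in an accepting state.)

Start: {0}
read q: {0}
read q: {0}
read q: {0}
read q: {0}
read p: {2}
Reachable ∩ accepting = {} — empty.

rejected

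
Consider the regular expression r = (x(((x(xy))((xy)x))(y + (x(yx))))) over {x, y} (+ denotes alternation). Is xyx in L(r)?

no

No split of xyx into u·v has x matching u and (((x(xy))((xy)x))(y+(x(yx)))) matching v.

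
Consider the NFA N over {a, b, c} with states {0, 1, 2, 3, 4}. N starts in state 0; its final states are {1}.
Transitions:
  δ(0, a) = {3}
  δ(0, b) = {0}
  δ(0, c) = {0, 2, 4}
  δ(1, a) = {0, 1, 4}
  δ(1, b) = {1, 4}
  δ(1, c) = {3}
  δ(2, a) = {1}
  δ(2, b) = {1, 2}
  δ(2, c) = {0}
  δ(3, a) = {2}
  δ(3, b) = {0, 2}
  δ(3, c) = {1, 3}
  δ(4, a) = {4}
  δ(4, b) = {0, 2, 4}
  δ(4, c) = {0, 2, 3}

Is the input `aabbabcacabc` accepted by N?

rejected

Start: {0}
read a: {3}
read a: {2}
read b: {1, 2}
read b: {1, 2, 4}
read a: {0, 1, 4}
read b: {0, 1, 2, 4}
read c: {0, 2, 3, 4}
read a: {1, 2, 3, 4}
read c: {0, 1, 2, 3}
read a: {0, 1, 2, 3, 4}
read b: {0, 1, 2, 4}
read c: {0, 2, 3, 4}
Reachable ∩ accepting = {} — empty.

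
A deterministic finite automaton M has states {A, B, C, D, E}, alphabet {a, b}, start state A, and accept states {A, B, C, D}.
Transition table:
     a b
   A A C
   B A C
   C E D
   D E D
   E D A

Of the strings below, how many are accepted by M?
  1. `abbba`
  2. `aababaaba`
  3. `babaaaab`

`abbba`: rejected
`aababaaba`: rejected
`babaaaab`: accepted

1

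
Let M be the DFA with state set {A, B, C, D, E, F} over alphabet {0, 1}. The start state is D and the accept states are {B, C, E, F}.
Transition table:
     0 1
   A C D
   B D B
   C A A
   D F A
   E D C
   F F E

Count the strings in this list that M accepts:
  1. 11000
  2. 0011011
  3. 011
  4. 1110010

3

11000: accepted
0011011: rejected
011: accepted
1110010: accepted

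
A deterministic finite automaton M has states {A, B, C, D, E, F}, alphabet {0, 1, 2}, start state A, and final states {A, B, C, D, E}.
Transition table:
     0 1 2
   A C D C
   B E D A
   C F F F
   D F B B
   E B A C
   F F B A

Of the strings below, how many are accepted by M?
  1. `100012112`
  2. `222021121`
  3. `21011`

`100012112`: accepted
`222021121`: accepted
`21011`: accepted

3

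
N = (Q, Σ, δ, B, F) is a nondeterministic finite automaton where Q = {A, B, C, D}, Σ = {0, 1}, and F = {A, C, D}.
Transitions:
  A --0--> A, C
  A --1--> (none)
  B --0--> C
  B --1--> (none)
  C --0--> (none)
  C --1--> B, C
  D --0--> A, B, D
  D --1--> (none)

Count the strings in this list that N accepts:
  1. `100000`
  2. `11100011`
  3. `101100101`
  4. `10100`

`100000`: rejected
`11100011`: rejected
`101100101`: rejected
`10100`: rejected

0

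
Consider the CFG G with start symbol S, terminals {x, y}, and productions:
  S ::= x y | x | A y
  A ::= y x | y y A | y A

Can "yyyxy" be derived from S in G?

yes

S ⇒ Ay ⇒ yyAy ⇒ yyyxy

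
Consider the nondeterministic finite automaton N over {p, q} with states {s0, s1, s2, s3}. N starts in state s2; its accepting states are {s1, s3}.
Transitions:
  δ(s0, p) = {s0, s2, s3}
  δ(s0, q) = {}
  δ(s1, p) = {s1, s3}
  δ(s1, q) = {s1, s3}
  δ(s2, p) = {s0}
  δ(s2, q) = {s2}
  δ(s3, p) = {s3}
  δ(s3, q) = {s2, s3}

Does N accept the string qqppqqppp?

Start: {s2}
read q: {s2}
read q: {s2}
read p: {s0}
read p: {s0, s2, s3}
read q: {s2, s3}
read q: {s2, s3}
read p: {s0, s3}
read p: {s0, s2, s3}
read p: {s0, s2, s3}
Reachable ∩ accepting = {s3} — nonempty.

accepted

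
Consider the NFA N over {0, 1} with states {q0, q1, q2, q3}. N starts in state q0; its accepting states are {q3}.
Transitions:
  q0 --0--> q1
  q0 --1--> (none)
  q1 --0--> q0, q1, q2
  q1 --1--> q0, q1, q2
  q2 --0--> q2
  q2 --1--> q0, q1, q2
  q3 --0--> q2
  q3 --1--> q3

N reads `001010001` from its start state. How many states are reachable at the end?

Start: {q0}
read 0: {q1}
read 0: {q0, q1, q2}
read 1: {q0, q1, q2}
read 0: {q0, q1, q2}
read 1: {q0, q1, q2}
read 0: {q0, q1, q2}
read 0: {q0, q1, q2}
read 0: {q0, q1, q2}
read 1: {q0, q1, q2}
Final reachable set {q0, q1, q2} has 3 states.

3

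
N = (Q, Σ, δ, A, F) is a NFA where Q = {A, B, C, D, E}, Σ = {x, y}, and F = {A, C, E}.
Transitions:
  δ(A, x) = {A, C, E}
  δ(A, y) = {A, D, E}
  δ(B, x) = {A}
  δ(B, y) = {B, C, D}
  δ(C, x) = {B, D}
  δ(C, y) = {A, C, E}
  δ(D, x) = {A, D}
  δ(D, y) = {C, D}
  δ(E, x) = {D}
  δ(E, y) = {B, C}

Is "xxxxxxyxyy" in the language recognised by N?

accepted

Start: {A}
read x: {A, C, E}
read x: {A, B, C, D, E}
read x: {A, B, C, D, E}
read x: {A, B, C, D, E}
read x: {A, B, C, D, E}
read x: {A, B, C, D, E}
read y: {A, B, C, D, E}
read x: {A, B, C, D, E}
read y: {A, B, C, D, E}
read y: {A, B, C, D, E}
Reachable ∩ accepting = {A, C, E} — nonempty.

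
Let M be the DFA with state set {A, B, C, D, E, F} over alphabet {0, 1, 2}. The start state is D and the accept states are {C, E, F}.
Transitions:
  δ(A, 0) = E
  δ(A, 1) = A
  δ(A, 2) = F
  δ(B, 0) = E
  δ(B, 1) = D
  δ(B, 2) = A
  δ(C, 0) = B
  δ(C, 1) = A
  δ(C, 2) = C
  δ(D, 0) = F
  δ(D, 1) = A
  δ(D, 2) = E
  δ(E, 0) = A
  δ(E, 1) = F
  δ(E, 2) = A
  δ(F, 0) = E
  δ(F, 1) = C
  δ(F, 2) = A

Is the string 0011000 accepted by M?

rejected

D --0--> F
F --0--> E
E --1--> F
F --1--> C
C --0--> B
B --0--> E
E --0--> A
End in state A, which is not an accepting state.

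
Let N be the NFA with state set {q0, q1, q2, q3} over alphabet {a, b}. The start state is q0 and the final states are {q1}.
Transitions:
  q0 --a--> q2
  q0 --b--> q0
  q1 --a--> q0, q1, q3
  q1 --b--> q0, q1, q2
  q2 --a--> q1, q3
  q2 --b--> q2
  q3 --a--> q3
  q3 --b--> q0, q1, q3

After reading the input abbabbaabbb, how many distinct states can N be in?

4

Start: {q0}
read a: {q2}
read b: {q2}
read b: {q2}
read a: {q1, q3}
read b: {q0, q1, q2, q3}
read b: {q0, q1, q2, q3}
read a: {q0, q1, q2, q3}
read a: {q0, q1, q2, q3}
read b: {q0, q1, q2, q3}
read b: {q0, q1, q2, q3}
read b: {q0, q1, q2, q3}
Final reachable set {q0, q1, q2, q3} has 4 states.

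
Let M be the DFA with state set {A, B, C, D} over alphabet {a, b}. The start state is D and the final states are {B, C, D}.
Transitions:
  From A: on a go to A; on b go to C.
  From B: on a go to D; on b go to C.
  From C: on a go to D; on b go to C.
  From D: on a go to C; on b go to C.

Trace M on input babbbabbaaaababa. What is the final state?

D

D --b--> C
C --a--> D
D --b--> C
C --b--> C
C --b--> C
C --a--> D
D --b--> C
C --b--> C
C --a--> D
D --a--> C
C --a--> D
D --a--> C
C --b--> C
C --a--> D
D --b--> C
C --a--> D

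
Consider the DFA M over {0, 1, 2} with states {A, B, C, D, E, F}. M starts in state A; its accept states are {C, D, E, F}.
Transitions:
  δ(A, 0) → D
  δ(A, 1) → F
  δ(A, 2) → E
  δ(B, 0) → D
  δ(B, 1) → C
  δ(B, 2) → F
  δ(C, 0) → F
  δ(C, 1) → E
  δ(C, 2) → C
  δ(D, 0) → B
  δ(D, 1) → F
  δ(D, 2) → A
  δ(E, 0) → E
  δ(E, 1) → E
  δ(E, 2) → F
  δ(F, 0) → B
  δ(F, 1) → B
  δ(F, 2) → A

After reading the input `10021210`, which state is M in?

B

A --1--> F
F --0--> B
B --0--> D
D --2--> A
A --1--> F
F --2--> A
A --1--> F
F --0--> B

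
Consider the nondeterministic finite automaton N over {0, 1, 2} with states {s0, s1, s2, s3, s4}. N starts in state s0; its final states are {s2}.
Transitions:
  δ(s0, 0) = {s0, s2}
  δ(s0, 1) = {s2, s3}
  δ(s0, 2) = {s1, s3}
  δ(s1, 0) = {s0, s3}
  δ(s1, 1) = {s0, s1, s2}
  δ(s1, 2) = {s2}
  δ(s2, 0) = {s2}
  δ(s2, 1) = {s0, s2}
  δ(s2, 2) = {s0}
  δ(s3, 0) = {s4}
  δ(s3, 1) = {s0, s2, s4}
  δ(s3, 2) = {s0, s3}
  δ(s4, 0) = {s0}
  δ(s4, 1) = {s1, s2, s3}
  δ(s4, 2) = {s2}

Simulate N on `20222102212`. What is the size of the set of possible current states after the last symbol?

4

Start: {s0}
read 2: {s1, s3}
read 0: {s0, s3, s4}
read 2: {s0, s1, s2, s3}
read 2: {s0, s1, s2, s3}
read 2: {s0, s1, s2, s3}
read 1: {s0, s1, s2, s3, s4}
read 0: {s0, s2, s3, s4}
read 2: {s0, s1, s2, s3}
read 2: {s0, s1, s2, s3}
read 1: {s0, s1, s2, s3, s4}
read 2: {s0, s1, s2, s3}
Final reachable set {s0, s1, s2, s3} has 4 states.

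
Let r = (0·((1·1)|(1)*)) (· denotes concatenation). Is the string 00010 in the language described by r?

no

No split of 00010 into u·v has 0 matching u and ((1·1)|(1)*) matching v.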